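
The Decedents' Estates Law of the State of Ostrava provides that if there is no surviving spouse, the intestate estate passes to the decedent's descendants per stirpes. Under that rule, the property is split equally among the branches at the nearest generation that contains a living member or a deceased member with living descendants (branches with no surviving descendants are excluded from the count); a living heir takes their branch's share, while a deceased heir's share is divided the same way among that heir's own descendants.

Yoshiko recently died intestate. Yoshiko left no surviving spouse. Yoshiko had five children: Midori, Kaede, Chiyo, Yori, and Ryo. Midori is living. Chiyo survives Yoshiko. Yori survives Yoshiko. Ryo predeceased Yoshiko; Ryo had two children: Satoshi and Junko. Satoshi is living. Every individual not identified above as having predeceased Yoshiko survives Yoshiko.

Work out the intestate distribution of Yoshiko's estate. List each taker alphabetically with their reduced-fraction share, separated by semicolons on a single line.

There is no surviving spouse, so the entire estate passes to Yoshiko's descendants per stirpes.
The estate is divided into 5 equal shares of 1/5 among Midori, Kaede, Chiyo, Yori, Ryo.
Midori is living and takes 1/5.
Kaede is living and takes 1/5.
Chiyo is living and takes 1/5.
Yori is living and takes 1/5.
Ryo predeceased; the 1/5 allotted to Ryo's branch passes to Ryo's issue by representation.
The 1/5 is divided into 2 equal shares of 1/10 among Satoshi, Junko.
Satoshi is living and takes 1/10.
Junko is living and takes 1/10.

Chiyo 1/5; Junko 1/10; Kaede 1/5; Midori 1/5; Satoshi 1/10; Yori 1/5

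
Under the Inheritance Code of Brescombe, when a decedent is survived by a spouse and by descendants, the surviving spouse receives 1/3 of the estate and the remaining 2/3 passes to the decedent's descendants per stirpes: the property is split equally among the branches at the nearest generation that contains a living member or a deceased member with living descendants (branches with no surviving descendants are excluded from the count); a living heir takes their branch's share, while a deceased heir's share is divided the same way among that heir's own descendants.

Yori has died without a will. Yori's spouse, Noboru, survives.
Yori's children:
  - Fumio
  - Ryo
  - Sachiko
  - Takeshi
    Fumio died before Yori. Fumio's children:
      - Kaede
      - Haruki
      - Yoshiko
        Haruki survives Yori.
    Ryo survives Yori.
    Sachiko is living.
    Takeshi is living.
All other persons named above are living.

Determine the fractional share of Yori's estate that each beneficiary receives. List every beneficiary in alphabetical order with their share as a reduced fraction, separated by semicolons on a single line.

Noboru, as surviving spouse, takes 1/3.
The remaining 2/3 passes to Yori's descendants per stirpes.
The 2/3 is divided into 4 equal shares of 1/6 among Fumio, Ryo, Sachiko, Takeshi.
Fumio predeceased; the 1/6 allotted to Fumio's branch passes to Fumio's issue by representation.
The 1/6 is divided into 3 equal shares of 1/18 among Kaede, Haruki, Yoshiko.
Kaede is living and takes 1/18.
Haruki is living and takes 1/18.
Yoshiko is living and takes 1/18.
Ryo is living and takes 1/6.
Sachiko is living and takes 1/6.
Takeshi is living and takes 1/6.

Haruki 1/18; Kaede 1/18; Noboru 1/3; Ryo 1/6; Sachiko 1/6; Takeshi 1/6; Yoshiko 1/18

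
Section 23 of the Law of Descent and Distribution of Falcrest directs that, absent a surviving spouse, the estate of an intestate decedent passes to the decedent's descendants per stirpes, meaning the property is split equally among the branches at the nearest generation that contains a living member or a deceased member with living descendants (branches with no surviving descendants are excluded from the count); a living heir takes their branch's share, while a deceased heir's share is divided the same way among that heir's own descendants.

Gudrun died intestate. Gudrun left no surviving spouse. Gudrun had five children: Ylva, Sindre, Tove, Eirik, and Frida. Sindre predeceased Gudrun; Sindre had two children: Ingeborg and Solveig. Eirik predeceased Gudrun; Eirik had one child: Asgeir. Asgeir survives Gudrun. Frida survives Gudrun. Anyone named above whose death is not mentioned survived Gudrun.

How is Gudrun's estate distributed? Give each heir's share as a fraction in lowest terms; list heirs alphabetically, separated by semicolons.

There is no surviving spouse, so the entire estate passes to Gudrun's descendants per stirpes.
The estate is divided into 5 equal shares of 1/5 among Ylva, Sindre, Tove, Eirik, Frida.
Ylva is living and takes 1/5.
Sindre predeceased; the 1/5 allotted to Sindre's branch passes to Sindre's issue by representation.
The 1/5 is divided into 2 equal shares of 1/10 among Ingeborg, Solveig.
Ingeborg is living and takes 1/10.
Solveig is living and takes 1/10.
Tove is living and takes 1/5.
Eirik predeceased; the 1/5 allotted to Eirik's branch passes to Eirik's issue by representation.
Asgeir is the sole taker at this level and receives the full 1/5.
Frida is living and takes 1/5.

Asgeir 1/5; Frida 1/5; Ingeborg 1/10; Solveig 1/10; Tove 1/5; Ylva 1/5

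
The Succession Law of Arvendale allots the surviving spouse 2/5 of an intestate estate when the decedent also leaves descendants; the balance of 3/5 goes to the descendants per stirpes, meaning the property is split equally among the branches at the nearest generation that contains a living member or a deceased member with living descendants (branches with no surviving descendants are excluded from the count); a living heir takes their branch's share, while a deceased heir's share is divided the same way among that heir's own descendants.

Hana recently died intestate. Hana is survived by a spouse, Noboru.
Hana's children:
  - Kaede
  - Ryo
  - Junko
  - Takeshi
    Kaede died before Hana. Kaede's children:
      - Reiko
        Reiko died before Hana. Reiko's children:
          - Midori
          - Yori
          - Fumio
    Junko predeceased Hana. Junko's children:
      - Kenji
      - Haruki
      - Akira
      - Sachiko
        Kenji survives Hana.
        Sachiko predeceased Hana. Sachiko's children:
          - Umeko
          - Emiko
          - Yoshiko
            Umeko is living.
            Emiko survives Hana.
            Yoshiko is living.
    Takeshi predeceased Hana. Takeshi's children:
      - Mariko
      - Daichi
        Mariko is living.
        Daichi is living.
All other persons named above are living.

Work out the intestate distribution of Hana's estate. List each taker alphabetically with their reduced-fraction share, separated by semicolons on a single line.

Noboru, as surviving spouse, takes 2/5.
The remaining 3/5 passes to Hana's descendants per stirpes.
The 3/5 is divided into 4 equal shares of 3/20 among Kaede, Ryo, Junko, Takeshi.
Kaede predeceased; the 3/20 allotted to Kaede's branch passes to Kaede's issue by representation.
Reiko's line is the sole branch at this level, so the full 3/20 passes to Reiko's issue by representation.
The 3/20 is divided into 3 equal shares of 1/20 among Midori, Yori, Fumio.
Midori is living and takes 1/20.
Yori is living and takes 1/20.
Fumio is living and takes 1/20.
Ryo is living and takes 3/20.
Junko predeceased; the 3/20 allotted to Junko's branch passes to Junko's issue by representation.
The 3/20 is divided into 4 equal shares of 3/80 among Kenji, Haruki, Akira, Sachiko.
Kenji is living and takes 3/80.
Haruki is living and takes 3/80.
Akira is living and takes 3/80.
Sachiko predeceased; the 3/80 allotted to Sachiko's branch passes to Sachiko's issue by representation.
The 3/80 is divided into 3 equal shares of 1/80 among Umeko, Emiko, Yoshiko.
Umeko is living and takes 1/80.
Emiko is living and takes 1/80.
Yoshiko is living and takes 1/80.
Takeshi predeceased; the 3/20 allotted to Takeshi's branch passes to Takeshi's issue by representation.
The 3/20 is divided into 2 equal shares of 3/40 among Mariko, Daichi.
Mariko is living and takes 3/40.
Daichi is living and takes 3/40.

Akira 3/80; Daichi 3/40; Emiko 1/80; Fumio 1/20; Haruki 3/80; Kenji 3/80; Mariko 3/40; Midori 1/20; Noboru 2/5; Ryo 3/20; Umeko 1/80; Yori 1/20; Yoshiko 1/80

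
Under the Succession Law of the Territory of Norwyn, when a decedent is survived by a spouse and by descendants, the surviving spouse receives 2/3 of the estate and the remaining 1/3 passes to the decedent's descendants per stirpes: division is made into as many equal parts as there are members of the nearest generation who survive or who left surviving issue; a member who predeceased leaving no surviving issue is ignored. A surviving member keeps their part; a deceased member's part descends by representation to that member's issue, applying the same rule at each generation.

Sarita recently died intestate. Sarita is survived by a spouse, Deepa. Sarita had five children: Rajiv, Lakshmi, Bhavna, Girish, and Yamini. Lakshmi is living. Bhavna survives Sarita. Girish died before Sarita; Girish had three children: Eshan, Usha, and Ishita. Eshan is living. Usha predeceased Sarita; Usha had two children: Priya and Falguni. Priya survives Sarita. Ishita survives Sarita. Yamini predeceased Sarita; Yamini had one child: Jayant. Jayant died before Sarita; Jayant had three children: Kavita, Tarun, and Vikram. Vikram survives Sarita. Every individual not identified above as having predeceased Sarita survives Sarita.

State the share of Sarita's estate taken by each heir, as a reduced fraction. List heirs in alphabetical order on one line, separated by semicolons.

Bhavna 1/15; Deepa 2/3; Eshan 1/45; Falguni 1/90; Ishita 1/45; Kavita 1/45; Lakshmi 1/15; Priya 1/90; Rajiv 1/15; Tarun 1/45; Vikram 1/45

Deepa, as surviving spouse, takes 2/3.
The remaining 1/3 passes to Sarita's descendants per stirpes.
The 1/3 is divided into 5 equal shares of 1/15 among Rajiv, Lakshmi, Bhavna, Girish, Yamini.
Rajiv is living and takes 1/15.
Lakshmi is living and takes 1/15.
Bhavna is living and takes 1/15.
Girish predeceased; the 1/15 allotted to Girish's branch passes to Girish's issue by representation.
The 1/15 is divided into 3 equal shares of 1/45 among Eshan, Usha, Ishita.
Eshan is living and takes 1/45.
Usha predeceased; the 1/45 allotted to Usha's branch passes to Usha's issue by representation.
The 1/45 is divided into 2 equal shares of 1/90 among Priya, Falguni.
Priya is living and takes 1/90.
Falguni is living and takes 1/90.
Ishita is living and takes 1/45.
Yamini predeceased; the 1/15 allotted to Yamini's branch passes to Yamini's issue by representation.
Jayant's line is the sole branch at this level, so the full 1/15 passes to Jayant's issue by representation.
The 1/15 is divided into 3 equal shares of 1/45 among Kavita, Tarun, Vikram.
Kavita is living and takes 1/45.
Tarun is living and takes 1/45.
Vikram is living and takes 1/45.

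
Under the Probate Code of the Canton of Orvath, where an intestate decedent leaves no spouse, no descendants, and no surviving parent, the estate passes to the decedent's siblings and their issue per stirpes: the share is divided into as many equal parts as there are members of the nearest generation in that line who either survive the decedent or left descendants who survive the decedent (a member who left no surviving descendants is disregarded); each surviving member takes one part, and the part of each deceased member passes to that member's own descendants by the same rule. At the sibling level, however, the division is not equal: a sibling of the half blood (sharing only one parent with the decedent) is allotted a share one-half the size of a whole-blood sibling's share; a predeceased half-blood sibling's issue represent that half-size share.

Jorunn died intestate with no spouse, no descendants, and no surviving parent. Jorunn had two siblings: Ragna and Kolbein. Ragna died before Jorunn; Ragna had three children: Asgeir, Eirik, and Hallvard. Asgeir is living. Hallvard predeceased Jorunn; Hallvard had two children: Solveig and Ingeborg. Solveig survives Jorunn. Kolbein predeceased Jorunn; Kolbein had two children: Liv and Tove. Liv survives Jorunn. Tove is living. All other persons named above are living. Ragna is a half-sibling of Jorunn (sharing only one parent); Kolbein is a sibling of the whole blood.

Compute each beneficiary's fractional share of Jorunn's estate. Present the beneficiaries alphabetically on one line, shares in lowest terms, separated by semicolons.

Asgeir 1/9; Eirik 1/9; Ingeborg 1/18; Liv 1/3; Solveig 1/18; Tove 1/3

No spouse, descendants, or parent survives, so the estate passes to Jorunn's siblings per stirpes.
Half-blood siblings count for one-half the weight of whole-blood siblings at the initial division.
Dividing 1 in proportion to weights (total weight 3/2): Ragna (weight 1/2) → 1/3; Kolbein (weight 1) → 2/3.
Ragna predeceased; the 1/3 allotted to Ragna's branch passes to Ragna's issue by representation.
The 1/3 is divided into 3 equal shares of 1/9 among Asgeir, Eirik, Hallvard.
Asgeir is living and takes 1/9.
Eirik is living and takes 1/9.
Hallvard predeceased; the 1/9 allotted to Hallvard's branch passes to Hallvard's issue by representation.
The 1/9 is divided into 2 equal shares of 1/18 among Solveig, Ingeborg.
Solveig is living and takes 1/18.
Ingeborg is living and takes 1/18.
Kolbein predeceased; the 2/3 allotted to Kolbein's branch passes to Kolbein's issue by representation.
The 2/3 is divided into 2 equal shares of 1/3 among Liv, Tove.
Liv is living and takes 1/3.
Tove is living and takes 1/3.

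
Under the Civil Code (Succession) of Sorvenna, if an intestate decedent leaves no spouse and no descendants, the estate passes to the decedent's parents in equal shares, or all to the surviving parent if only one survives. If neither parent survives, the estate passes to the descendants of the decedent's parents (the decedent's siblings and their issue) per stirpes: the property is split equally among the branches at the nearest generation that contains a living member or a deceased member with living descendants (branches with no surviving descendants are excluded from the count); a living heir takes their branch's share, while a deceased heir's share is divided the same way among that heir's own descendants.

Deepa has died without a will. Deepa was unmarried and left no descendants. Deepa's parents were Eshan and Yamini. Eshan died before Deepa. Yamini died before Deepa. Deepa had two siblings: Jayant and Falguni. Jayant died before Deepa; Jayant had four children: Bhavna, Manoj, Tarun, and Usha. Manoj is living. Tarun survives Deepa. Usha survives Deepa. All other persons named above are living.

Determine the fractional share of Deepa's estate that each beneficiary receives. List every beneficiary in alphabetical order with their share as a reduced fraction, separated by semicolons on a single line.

Bhavna 1/8; Falguni 1/2; Manoj 1/8; Tarun 1/8; Usha 1/8

Neither parent survives and there are no descendants, so the estate passes to Deepa's siblings and their issue per stirpes.
The estate is divided into 2 equal shares of 1/2 among Jayant, Falguni.
Jayant predeceased; the 1/2 allotted to Jayant's branch passes to Jayant's issue by representation.
The 1/2 is divided into 4 equal shares of 1/8 among Bhavna, Manoj, Tarun, Usha.
Bhavna is living and takes 1/8.
Manoj is living and takes 1/8.
Tarun is living and takes 1/8.
Usha is living and takes 1/8.
Falguni is living and takes 1/2.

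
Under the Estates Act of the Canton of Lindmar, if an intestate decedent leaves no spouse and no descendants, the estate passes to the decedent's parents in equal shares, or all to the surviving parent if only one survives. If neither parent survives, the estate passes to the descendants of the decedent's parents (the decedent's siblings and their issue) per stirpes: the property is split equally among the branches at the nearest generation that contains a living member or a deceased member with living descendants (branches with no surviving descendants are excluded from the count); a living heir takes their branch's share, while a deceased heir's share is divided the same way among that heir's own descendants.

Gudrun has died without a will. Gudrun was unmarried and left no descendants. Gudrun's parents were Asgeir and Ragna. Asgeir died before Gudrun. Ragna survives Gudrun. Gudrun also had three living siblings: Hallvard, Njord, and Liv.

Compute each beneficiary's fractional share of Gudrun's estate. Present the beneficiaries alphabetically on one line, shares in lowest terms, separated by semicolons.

Only one parent, Ragna, survives, so Ragna takes the entire estate. The siblings take nothing because a surviving parent has priority.

Ragna 1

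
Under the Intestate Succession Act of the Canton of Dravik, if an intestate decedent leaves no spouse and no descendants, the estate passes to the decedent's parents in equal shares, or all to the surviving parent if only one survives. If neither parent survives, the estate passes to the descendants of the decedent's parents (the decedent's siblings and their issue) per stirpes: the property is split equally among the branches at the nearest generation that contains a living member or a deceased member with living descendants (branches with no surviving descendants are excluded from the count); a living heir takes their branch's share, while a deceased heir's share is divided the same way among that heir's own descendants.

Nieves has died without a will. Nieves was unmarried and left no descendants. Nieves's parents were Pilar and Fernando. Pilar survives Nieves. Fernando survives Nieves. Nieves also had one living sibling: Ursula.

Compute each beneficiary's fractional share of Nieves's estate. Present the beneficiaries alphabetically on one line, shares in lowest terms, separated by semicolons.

Fernando 1/2; Pilar 1/2

Both parents survive, so Pilar and Fernando each take 1/2. The siblings take nothing because a surviving parent has priority.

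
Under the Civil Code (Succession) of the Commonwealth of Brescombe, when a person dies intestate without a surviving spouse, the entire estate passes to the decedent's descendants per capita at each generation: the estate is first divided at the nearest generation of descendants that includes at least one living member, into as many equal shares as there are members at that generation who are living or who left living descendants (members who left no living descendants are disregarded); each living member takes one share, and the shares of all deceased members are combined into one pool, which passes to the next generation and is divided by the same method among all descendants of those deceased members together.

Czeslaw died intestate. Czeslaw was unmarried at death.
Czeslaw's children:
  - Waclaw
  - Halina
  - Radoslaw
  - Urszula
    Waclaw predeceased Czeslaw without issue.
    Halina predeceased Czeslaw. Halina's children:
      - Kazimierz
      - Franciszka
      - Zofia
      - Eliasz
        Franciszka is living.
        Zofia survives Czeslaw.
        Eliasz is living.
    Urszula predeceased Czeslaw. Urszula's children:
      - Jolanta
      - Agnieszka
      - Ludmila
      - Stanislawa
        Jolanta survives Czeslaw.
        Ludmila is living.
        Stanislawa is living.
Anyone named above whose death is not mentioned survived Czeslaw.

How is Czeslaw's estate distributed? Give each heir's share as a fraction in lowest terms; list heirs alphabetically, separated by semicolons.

There is no surviving spouse, so the entire estate passes to Czeslaw's descendants per capita at each generation.
At generation 1 (Halina, Radoslaw, Urszula) there are 3 shares of (1)/3 = 1/3 each.
Living: Radoslaw — each takes 1/3.
Deceased: Halina and Urszula. Their combined 2/3 is pooled and carried to generation 2.
At generation 2 (Kazimierz, Franciszka, Zofia, Eliasz, Jolanta, Agnieszka, Ludmila, Stanislawa) there are 8 shares of (2/3)/8 = 1/12 each.
Living: Kazimierz, Franciszka, Zofia, Eliasz, Jolanta, Agnieszka, Ludmila, and Stanislawa — each takes 1/12.

Agnieszka 1/12; Eliasz 1/12; Franciszka 1/12; Jolanta 1/12; Kazimierz 1/12; Ludmila 1/12; Radoslaw 1/3; Stanislawa 1/12; Zofia 1/12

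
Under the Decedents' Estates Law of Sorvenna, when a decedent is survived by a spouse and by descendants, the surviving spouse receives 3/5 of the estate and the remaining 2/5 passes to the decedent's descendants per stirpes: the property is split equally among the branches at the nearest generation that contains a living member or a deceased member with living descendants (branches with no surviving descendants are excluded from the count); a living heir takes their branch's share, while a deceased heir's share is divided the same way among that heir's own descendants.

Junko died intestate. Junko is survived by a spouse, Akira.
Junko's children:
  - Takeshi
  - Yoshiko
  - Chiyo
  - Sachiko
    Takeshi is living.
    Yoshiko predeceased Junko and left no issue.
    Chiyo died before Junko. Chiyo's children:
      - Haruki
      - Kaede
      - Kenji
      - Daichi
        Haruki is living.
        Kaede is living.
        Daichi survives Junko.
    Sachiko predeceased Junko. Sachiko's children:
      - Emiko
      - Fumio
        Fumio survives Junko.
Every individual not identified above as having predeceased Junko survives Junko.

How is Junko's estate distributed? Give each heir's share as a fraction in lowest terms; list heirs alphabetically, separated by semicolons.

Akira, as surviving spouse, takes 3/5.
The remaining 2/5 passes to Junko's descendants per stirpes.
Yoshiko left no surviving issue, so that branch lapses and is disregarded.
The 2/5 is divided into 3 equal shares of 2/15 among Takeshi, Chiyo, Sachiko.
Takeshi is living and takes 2/15.
Chiyo predeceased; the 2/15 allotted to Chiyo's branch passes to Chiyo's issue by representation.
The 2/15 is divided into 4 equal shares of 1/30 among Haruki, Kaede, Kenji, Daichi.
Haruki is living and takes 1/30.
Kaede is living and takes 1/30.
Kenji is living and takes 1/30.
Daichi is living and takes 1/30.
Sachiko predeceased; the 2/15 allotted to Sachiko's branch passes to Sachiko's issue by representation.
The 2/15 is divided into 2 equal shares of 1/15 among Emiko, Fumio.
Emiko is living and takes 1/15.
Fumio is living and takes 1/15.

Akira 3/5; Daichi 1/30; Emiko 1/15; Fumio 1/15; Haruki 1/30; Kaede 1/30; Kenji 1/30; Takeshi 2/15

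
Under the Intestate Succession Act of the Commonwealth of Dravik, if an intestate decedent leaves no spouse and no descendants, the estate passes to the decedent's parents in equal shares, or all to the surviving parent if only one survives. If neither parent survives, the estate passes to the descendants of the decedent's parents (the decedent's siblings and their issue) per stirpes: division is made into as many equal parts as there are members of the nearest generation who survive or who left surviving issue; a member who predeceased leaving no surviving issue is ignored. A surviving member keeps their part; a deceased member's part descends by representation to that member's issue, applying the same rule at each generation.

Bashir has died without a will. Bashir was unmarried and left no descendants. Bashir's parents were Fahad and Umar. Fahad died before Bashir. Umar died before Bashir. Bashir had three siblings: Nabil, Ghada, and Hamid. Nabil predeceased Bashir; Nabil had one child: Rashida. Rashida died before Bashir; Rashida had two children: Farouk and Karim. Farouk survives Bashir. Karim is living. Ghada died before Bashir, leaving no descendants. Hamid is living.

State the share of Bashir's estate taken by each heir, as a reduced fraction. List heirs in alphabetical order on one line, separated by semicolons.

Neither parent survives and there are no descendants, so the estate passes to Bashir's siblings and their issue per stirpes.
Ghada left no surviving issue, so that branch lapses and is disregarded.
The estate is divided into 2 equal shares of 1/2 among Nabil, Hamid.
Nabil predeceased; the 1/2 allotted to Nabil's branch passes to Nabil's issue by representation.
Rashida's line is the sole branch at this level, so the full 1/2 passes to Rashida's issue by representation.
The 1/2 is divided into 2 equal shares of 1/4 among Farouk, Karim.
Farouk is living and takes 1/4.
Karim is living and takes 1/4.
Hamid is living and takes 1/2.

Farouk 1/4; Hamid 1/2; Karim 1/4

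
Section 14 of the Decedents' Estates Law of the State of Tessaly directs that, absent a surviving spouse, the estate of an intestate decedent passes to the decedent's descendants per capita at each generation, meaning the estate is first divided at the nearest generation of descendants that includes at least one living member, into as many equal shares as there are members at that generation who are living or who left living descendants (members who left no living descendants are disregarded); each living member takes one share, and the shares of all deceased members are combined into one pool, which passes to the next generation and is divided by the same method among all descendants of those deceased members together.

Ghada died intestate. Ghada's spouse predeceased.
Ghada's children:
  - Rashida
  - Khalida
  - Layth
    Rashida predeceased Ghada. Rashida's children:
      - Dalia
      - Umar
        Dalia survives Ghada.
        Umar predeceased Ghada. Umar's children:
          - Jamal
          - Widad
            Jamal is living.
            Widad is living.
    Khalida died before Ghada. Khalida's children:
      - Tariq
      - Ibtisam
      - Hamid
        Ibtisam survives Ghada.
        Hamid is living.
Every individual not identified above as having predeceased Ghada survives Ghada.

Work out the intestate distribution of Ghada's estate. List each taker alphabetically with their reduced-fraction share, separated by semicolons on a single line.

Dalia 2/15; Hamid 2/15; Ibtisam 2/15; Jamal 1/15; Layth 1/3; Tariq 2/15; Widad 1/15

There is no surviving spouse, so the entire estate passes to Ghada's descendants per capita at each generation.
At generation 1 (Rashida, Khalida, Layth) there are 3 shares of (1)/3 = 1/3 each.
Living: Layth — each takes 1/3.
Deceased: Rashida and Khalida. Their combined 2/3 is pooled and carried to generation 2.
At generation 2 (Dalia, Umar, Tariq, Ibtisam, Hamid) there are 5 shares of (2/3)/5 = 2/15 each.
Living: Dalia, Tariq, Ibtisam, and Hamid — each takes 2/15.
Deceased: Umar. That 2/15 share is carried to generation 3.
At generation 3 (Jamal, Widad) there are 2 shares of (2/15)/2 = 1/15 each.
Living: Jamal and Widad — each takes 1/15.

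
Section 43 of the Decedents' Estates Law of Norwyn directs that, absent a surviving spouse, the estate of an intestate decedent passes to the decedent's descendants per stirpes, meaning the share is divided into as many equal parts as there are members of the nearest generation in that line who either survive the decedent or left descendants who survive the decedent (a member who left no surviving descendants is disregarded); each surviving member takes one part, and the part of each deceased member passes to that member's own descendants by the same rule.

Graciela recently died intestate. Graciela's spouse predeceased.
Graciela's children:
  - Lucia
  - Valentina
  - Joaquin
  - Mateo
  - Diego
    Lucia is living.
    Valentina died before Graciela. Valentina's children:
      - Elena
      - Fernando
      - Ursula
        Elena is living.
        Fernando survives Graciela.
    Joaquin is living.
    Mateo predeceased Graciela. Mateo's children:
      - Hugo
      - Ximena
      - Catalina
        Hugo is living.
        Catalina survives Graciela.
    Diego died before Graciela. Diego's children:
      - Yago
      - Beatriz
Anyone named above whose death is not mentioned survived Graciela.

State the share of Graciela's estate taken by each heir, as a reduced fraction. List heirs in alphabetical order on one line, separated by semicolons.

There is no surviving spouse, so the entire estate passes to Graciela's descendants per stirpes.
The estate is divided into 5 equal shares of 1/5 among Lucia, Valentina, Joaquin, Mateo, Diego.
Lucia is living and takes 1/5.
Valentina predeceased; the 1/5 allotted to Valentina's branch passes to Valentina's issue by representation.
The 1/5 is divided into 3 equal shares of 1/15 among Elena, Fernando, Ursula.
Elena is living and takes 1/15.
Fernando is living and takes 1/15.
Ursula is living and takes 1/15.
Joaquin is living and takes 1/5.
Mateo predeceased; the 1/5 allotted to Mateo's branch passes to Mateo's issue by representation.
The 1/5 is divided into 3 equal shares of 1/15 among Hugo, Ximena, Catalina.
Hugo is living and takes 1/15.
Ximena is living and takes 1/15.
Catalina is living and takes 1/15.
Diego predeceased; the 1/5 allotted to Diego's branch passes to Diego's issue by representation.
The 1/5 is divided into 2 equal shares of 1/10 among Yago, Beatriz.
Yago is living and takes 1/10.
Beatriz is living and takes 1/10.

Beatriz 1/10; Catalina 1/15; Elena 1/15; Fernando 1/15; Hugo 1/15; Joaquin 1/5; Lucia 1/5; Ursula 1/15; Ximena 1/15; Yago 1/10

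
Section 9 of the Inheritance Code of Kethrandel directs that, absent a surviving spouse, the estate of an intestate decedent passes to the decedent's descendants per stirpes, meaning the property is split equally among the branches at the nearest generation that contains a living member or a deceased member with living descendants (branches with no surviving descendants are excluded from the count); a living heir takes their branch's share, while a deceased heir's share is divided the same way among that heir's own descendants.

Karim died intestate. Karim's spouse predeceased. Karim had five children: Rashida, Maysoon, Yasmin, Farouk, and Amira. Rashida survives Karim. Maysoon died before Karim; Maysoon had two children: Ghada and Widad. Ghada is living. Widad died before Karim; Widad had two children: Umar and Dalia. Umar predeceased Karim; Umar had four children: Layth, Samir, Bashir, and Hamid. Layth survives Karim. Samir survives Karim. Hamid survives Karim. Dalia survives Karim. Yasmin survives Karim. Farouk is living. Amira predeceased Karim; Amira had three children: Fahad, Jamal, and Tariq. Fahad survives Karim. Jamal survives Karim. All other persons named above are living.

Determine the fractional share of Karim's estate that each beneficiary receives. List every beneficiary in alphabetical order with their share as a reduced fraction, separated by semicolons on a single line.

There is no surviving spouse, so the entire estate passes to Karim's descendants per stirpes.
The estate is divided into 5 equal shares of 1/5 among Rashida, Maysoon, Yasmin, Farouk, Amira.
Rashida is living and takes 1/5.
Maysoon predeceased; the 1/5 allotted to Maysoon's branch passes to Maysoon's issue by representation.
The 1/5 is divided into 2 equal shares of 1/10 among Ghada, Widad.
Ghada is living and takes 1/10.
Widad predeceased; the 1/10 allotted to Widad's branch passes to Widad's issue by representation.
The 1/10 is divided into 2 equal shares of 1/20 among Umar, Dalia.
Umar predeceased; the 1/20 allotted to Umar's branch passes to Umar's issue by representation.
The 1/20 is divided into 4 equal shares of 1/80 among Layth, Samir, Bashir, Hamid.
Layth is living and takes 1/80.
Samir is living and takes 1/80.
Bashir is living and takes 1/80.
Hamid is living and takes 1/80.
Dalia is living and takes 1/20.
Yasmin is living and takes 1/5.
Farouk is living and takes 1/5.
Amira predeceased; the 1/5 allotted to Amira's branch passes to Amira's issue by representation.
The 1/5 is divided into 3 equal shares of 1/15 among Fahad, Jamal, Tariq.
Fahad is living and takes 1/15.
Jamal is living and takes 1/15.
Tariq is living and takes 1/15.

Bashir 1/80; Dalia 1/20; Fahad 1/15; Farouk 1/5; Ghada 1/10; Hamid 1/80; Jamal 1/15; Layth 1/80; Rashida 1/5; Samir 1/80; Tariq 1/15; Yasmin 1/5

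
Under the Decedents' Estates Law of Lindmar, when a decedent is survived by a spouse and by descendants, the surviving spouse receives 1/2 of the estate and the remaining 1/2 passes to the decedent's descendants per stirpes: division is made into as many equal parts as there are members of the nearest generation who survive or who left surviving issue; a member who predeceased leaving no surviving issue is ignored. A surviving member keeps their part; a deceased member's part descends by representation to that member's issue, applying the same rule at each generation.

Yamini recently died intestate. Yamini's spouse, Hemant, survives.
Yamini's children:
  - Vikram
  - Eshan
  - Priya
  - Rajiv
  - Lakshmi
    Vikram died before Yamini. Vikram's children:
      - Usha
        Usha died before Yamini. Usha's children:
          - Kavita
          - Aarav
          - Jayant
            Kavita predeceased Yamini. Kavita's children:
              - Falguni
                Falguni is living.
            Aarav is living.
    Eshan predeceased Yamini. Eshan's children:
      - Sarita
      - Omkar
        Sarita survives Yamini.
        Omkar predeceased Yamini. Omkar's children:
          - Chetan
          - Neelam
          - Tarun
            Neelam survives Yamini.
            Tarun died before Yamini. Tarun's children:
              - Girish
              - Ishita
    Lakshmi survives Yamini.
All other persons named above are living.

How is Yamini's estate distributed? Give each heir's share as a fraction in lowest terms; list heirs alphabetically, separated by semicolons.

Aarav 1/30; Chetan 1/60; Falguni 1/30; Girish 1/120; Hemant 1/2; Ishita 1/120; Jayant 1/30; Lakshmi 1/10; Neelam 1/60; Priya 1/10; Rajiv 1/10; Sarita 1/20

Hemant, as surviving spouse, takes 1/2.
The remaining 1/2 passes to Yamini's descendants per stirpes.
The 1/2 is divided into 5 equal shares of 1/10 among Vikram, Eshan, Priya, Rajiv, Lakshmi.
Vikram predeceased; the 1/10 allotted to Vikram's branch passes to Vikram's issue by representation.
Usha's line is the sole branch at this level, so the full 1/10 passes to Usha's issue by representation.
The 1/10 is divided into 3 equal shares of 1/30 among Kavita, Aarav, Jayant.
Kavita predeceased; the 1/30 allotted to Kavita's branch passes to Kavita's issue by representation.
Falguni is the sole taker at this level and receives the full 1/30.
Aarav is living and takes 1/30.
Jayant is living and takes 1/30.
Eshan predeceased; the 1/10 allotted to Eshan's branch passes to Eshan's issue by representation.
The 1/10 is divided into 2 equal shares of 1/20 among Sarita, Omkar.
Sarita is living and takes 1/20.
Omkar predeceased; the 1/20 allotted to Omkar's branch passes to Omkar's issue by representation.
The 1/20 is divided into 3 equal shares of 1/60 among Chetan, Neelam, Tarun.
Chetan is living and takes 1/60.
Neelam is living and takes 1/60.
Tarun predeceased; the 1/60 allotted to Tarun's branch passes to Tarun's issue by representation.
The 1/60 is divided into 2 equal shares of 1/120 among Girish, Ishita.
Girish is living and takes 1/120.
Ishita is living and takes 1/120.
Priya is living and takes 1/10.
Rajiv is living and takes 1/10.
Lakshmi is living and takes 1/10.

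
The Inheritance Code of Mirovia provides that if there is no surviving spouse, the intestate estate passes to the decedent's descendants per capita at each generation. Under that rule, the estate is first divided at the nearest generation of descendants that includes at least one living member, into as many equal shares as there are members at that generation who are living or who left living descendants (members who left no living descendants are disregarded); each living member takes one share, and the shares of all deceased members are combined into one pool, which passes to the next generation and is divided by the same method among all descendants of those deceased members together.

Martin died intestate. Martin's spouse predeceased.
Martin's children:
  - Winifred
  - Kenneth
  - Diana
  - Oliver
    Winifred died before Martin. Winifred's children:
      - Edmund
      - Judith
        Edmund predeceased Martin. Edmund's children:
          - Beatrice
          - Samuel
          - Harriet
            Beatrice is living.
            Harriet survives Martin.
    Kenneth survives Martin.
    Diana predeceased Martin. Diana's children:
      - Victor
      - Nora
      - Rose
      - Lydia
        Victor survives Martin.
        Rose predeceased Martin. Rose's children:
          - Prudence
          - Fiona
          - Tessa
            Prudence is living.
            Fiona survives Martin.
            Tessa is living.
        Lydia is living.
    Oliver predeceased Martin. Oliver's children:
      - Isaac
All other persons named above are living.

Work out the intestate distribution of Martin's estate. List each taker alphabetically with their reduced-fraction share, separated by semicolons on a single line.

Beatrice 1/28; Fiona 1/28; Harriet 1/28; Isaac 3/28; Judith 3/28; Kenneth 1/4; Lydia 3/28; Nora 3/28; Prudence 1/28; Samuel 1/28; Tessa 1/28; Victor 3/28

There is no surviving spouse, so the entire estate passes to Martin's descendants per capita at each generation.
At generation 1 (Winifred, Kenneth, Diana, Oliver) there are 4 shares of (1)/4 = 1/4 each.
Living: Kenneth — each takes 1/4.
Deceased: Winifred, Diana, and Oliver. Their combined 3/4 is pooled and carried to generation 2.
At generation 2 (Edmund, Judith, Victor, Nora, Rose, Lydia, Isaac) there are 7 shares of (3/4)/7 = 3/28 each.
Living: Judith, Victor, Nora, Lydia, and Isaac — each takes 3/28.
Deceased: Edmund and Rose. Their combined 3/14 is pooled and carried to generation 3.
At generation 3 (Beatrice, Samuel, Harriet, Prudence, Fiona, Tessa) there are 6 shares of (3/14)/6 = 1/28 each.
Living: Beatrice, Samuel, Harriet, Prudence, Fiona, and Tessa — each takes 1/28.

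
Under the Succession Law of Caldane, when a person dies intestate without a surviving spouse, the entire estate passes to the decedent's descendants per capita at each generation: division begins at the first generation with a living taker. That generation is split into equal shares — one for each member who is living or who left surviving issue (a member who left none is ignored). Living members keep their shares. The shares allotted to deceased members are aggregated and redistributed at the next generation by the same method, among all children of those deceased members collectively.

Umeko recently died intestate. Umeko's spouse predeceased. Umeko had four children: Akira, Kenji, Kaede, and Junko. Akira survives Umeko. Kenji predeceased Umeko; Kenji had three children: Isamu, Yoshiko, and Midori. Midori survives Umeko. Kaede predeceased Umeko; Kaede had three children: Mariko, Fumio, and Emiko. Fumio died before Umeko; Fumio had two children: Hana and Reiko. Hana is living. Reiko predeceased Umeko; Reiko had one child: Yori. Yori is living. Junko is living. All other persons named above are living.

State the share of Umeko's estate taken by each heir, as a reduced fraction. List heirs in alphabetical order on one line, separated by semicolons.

Akira 1/4; Emiko 1/12; Hana 1/24; Isamu 1/12; Junko 1/4; Mariko 1/12; Midori 1/12; Yori 1/24; Yoshiko 1/12

There is no surviving spouse, so the entire estate passes to Umeko's descendants per capita at each generation.
At generation 1 (Akira, Kenji, Kaede, Junko) there are 4 shares of (1)/4 = 1/4 each.
Living: Akira and Junko — each takes 1/4.
Deceased: Kenji and Kaede. Their combined 1/2 is pooled and carried to generation 2.
At generation 2 (Isamu, Yoshiko, Midori, Mariko, Fumio, Emiko) there are 6 shares of (1/2)/6 = 1/12 each.
Living: Isamu, Yoshiko, Midori, Mariko, and Emiko — each takes 1/12.
Deceased: Fumio. That 1/12 share is carried to generation 3.
At generation 3 (Hana, Reiko) there are 2 shares of (1/12)/2 = 1/24 each.
Living: Hana — each takes 1/24.
Deceased: Reiko. That 1/24 share is carried to generation 4.
At generation 4 (Yori) there are 1 shares of (1/24)/1 = 1/24 each.
Living: Yori — each takes 1/24.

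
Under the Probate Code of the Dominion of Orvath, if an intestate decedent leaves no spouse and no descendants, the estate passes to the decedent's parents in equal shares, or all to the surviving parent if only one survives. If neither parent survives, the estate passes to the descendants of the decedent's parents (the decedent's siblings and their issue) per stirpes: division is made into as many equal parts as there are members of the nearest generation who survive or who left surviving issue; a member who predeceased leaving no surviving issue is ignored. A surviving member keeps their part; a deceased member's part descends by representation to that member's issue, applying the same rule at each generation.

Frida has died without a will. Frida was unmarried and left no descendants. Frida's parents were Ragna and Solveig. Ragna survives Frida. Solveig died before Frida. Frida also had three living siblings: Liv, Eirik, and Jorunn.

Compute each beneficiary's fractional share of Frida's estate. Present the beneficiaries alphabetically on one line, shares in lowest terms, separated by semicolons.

Only one parent, Ragna, survives, so Ragna takes the entire estate. The siblings take nothing because a surviving parent has priority.

Ragna 1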